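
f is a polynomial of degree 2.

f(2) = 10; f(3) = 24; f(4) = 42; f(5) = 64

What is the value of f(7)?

First differences: 14, 18, 22. Second differences: 4, 4.
Level-2 differences are constant, so f has degree 2.
Fitting a degree-2 polynomial gives f(t) = 2t² + 4t - 6.
Then f(7) = 120.

120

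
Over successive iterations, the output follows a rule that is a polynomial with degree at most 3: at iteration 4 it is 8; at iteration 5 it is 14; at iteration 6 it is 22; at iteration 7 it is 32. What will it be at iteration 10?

Write the value at x as s(x).
Write s(x) = ax³ + bx² + cx + d; the 4 given values yield a linear system in the 4 coefficients.
Solving, the leading coefficient vanishes, and s(x) = x² - 3x + 4.
Then s(10) = 74.

74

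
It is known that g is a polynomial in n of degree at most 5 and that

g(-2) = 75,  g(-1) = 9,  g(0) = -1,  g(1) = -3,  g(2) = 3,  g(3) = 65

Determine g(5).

789

First differences: -66, -10, -2, 6, 62. Second differences: 56, 8, 8, 56. Third differences: -48, 0, 48. Fourth differences: 48, 48.
Level-4 differences are constant, so g has degree 4.
Fitting a degree-4 polynomial gives g(n) = 2n^4 - 4n³ + 2n² - 2n - 1.
Then g(5) = 789.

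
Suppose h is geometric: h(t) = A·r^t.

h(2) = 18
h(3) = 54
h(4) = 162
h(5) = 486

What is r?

3

Consecutive ratio: 54/18 = 3, and 162/54 = 3, so r = 3.
Then A·3^2 = 18 gives A = 2, and h(t) = 2·3^t.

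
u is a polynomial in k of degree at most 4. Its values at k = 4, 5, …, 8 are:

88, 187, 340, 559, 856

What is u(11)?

First differences: 99, 153, 219, 297. Second differences: 54, 66, 78. Third differences: 12, 12.
Level-3 differences are constant, so u has degree 3.
Fitting a degree-3 polynomial gives u(k) = 2k³ - 3k² + 4k - 8.
Then u(11) = 2335.

2335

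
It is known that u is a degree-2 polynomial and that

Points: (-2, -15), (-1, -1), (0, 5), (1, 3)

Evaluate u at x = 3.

Write u(x) = ax² + bx + c; the 4 given values yield a linear system in the 3 coefficients.
Solving, u(x) = -4x² + 2x + 5.
Then u(3) = -25.

-25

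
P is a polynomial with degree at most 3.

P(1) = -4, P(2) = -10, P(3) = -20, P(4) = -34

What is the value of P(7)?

-100

Write P(n) = an³ + bn² + cn + d; the 4 given values yield a linear system in the 4 coefficients.
Solving, the leading coefficient vanishes, and P(n) = -2n² - 2.
Then P(7) = -100.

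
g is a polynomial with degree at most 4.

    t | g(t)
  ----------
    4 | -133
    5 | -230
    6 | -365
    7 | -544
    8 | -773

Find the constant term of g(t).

-5

First differences: -97, -135, -179, -229. Second differences: -38, -44, -50. Third differences: -6, -6.
Level-3 differences are constant, so g has degree 3.
Fitting a degree-3 polynomial gives g(t) = -t³ - 4t² - 5.
The constant term is g(0) = -5.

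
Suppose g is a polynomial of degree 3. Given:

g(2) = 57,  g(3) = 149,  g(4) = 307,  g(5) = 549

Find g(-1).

Write g(t) = at³ + bt² + ct + d; the 4 given values yield a linear system in the 4 coefficients.
Solving, g(t) = 3t³ + 6t² + 5t - 1.
Then g(-1) = -3.

-3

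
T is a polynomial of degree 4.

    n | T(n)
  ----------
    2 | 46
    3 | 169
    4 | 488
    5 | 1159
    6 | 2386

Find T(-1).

Write T(n) = an^4 + bn³ + cn² + dn + e; the 5 given values yield a linear system in the 5 coefficients.
Solving, T(n) = 2n^4 - 2n³ + 6n² + n + 4.
Then T(-1) = 13.

13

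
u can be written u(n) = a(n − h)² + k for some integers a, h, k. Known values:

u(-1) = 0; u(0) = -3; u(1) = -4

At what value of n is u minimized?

1

First differences -3, -1; second difference 2 = 2a, so a = 1.
Expanding, the n-coefficient is −2ah = -2h; matching it to the data gives h = 1, and then k = -4.
So u(n) = 1(n − 1)² − 4.
Hence h = 1.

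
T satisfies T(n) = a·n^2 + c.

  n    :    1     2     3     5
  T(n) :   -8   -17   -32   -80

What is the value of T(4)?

From T(1) = -8 and T(2) = -17: 1a + c = -8 and 4a + c = -17.
Subtracting: 3a = -9, so a = -3; then c = -8 − (-3)·1 = -5.
So T(n) = -3n² − 5, and T(4) = -53.

-53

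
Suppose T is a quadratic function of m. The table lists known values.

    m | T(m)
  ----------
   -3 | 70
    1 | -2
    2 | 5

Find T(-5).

166

Write T(m) = am² + bm + c; the 3 given values yield a linear system in the 3 coefficients.
Solving, T(m) = 5m² - 8m + 1.
Then T(-5) = 166.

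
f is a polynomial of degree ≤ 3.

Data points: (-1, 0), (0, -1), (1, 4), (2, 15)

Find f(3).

32

First differences: -1, 5, 11. Second differences: 6, 6.
Level-2 differences are constant, so f has degree 2.
Fitting a degree-2 polynomial gives f(t) = 3t² + 2t - 1.
Then f(3) = 32.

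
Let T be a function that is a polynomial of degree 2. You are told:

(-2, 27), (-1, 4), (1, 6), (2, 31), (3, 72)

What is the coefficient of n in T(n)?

1

Write T(n) = an² + bn + c; the 5 given values yield a linear system in the 3 coefficients.
Solving, T(n) = 8n² + n - 3.
The coefficient of n is 1.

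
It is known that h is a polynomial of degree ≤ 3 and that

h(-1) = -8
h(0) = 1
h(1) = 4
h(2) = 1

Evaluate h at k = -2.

-23

First differences: 9, 3, -3. Second differences: -6, -6.
Level-2 differences are constant, so h has degree 2.
Fitting a degree-2 polynomial gives h(k) = -3k² + 6k + 1.
Then h(-2) = -23.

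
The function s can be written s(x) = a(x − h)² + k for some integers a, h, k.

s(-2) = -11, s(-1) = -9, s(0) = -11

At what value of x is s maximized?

-1

First differences 2, -2; second difference -4 = 2a, so a = -2.
Expanding, the x-coefficient is −2ah = 4h; matching it to the data gives h = -1, and then k = -9.
So s(x) = -2(x + 1)² − 9.
Hence h = -1.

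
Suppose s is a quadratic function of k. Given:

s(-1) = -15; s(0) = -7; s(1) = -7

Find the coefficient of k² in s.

-4

Write s(k) = ak² + bk + c; the 3 given values yield a linear system in the 3 coefficients.
Solving, s(k) = -4k² + 4k - 7.
The coefficient of k² is -4.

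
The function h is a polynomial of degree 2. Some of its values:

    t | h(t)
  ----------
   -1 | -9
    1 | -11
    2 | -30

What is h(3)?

Write h(t) = at² + bt + c; the 3 given values yield a linear system in the 3 coefficients.
Solving, h(t) = -6t² - t - 4.
Then h(3) = -61.

-61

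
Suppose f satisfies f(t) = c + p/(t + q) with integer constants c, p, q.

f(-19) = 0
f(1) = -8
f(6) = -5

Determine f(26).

(f(t) − c)(t + q) = p for each data point; the three points give a linear system in c and q, then p follows.
Solving: c = -2, q = 4, p = -30, so f(t) = -2 − 30/(t + 4).
Then f(26) = -2 − 30/30 = -3.

-3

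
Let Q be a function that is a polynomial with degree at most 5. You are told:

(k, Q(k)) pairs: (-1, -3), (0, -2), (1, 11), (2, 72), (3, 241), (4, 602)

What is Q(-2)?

Write Q(k) = ak^5 + bk^4 + ck³ + dk² + ek + p; the 6 given values yield a linear system in the 6 coefficients.
Solving, the leading coefficient vanishes, and Q(k) = k^4 + 4k³ + 5k² + 3k - 2.
Then Q(-2) = -4.

-4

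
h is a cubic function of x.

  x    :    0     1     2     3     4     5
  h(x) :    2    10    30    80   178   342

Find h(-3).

-130

First differences: 8, 20, 50, 98, 164. Second differences: 12, 30, 48, 66. Third differences: 18, 18, 18.
Level-3 differences are constant, so h has degree 3.
Fitting a degree-3 polynomial gives h(x) = 3x³ - 3x² + 8x + 2.
Then h(-3) = -130.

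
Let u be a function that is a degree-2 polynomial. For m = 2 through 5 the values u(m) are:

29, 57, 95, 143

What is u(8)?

First differences: 28, 38, 48. Second differences: 10, 10.
Level-2 differences are constant, so u has degree 2.
Fitting a degree-2 polynomial gives u(m) = 5m² + 3m + 3.
Then u(8) = 347.

347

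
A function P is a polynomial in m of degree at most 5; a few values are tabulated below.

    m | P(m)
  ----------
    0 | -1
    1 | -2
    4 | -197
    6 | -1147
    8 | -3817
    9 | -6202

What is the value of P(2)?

-7

Write P(m) = am^5 + bm^4 + cm³ + dm² + em + p; the 6 given values yield a linear system in the 6 coefficients.
Solving, the leading coefficient vanishes, and P(m) = -m^4 + 5m² - 5m - 1.
Then P(2) = -7.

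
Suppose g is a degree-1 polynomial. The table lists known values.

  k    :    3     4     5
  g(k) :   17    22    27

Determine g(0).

2

First differences: 5, 5.
Level-1 differences are constant, so g has degree 1.
Fitting a degree-1 polynomial gives g(k) = 5k + 2.
Then g(0) = 2.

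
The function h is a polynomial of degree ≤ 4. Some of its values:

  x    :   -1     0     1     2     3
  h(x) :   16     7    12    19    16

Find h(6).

First differences: -9, 5, 7, -3. Second differences: 14, 2, -10. Third differences: -12, -12.
Level-3 differences are constant, so h has degree 3.
Fitting a degree-3 polynomial gives h(x) = -2x³ + 7x² + 7.
Then h(6) = -173.

-173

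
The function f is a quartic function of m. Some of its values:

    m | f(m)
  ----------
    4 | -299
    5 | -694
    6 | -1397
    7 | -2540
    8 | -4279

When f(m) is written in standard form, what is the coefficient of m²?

-3

Write f(m) = am^4 + bm³ + cm² + dm + e; the 5 given values yield a linear system in the 5 coefficients.
Solving, f(m) = -m^4 - 3m² + m + 1.
The coefficient of m² is -3.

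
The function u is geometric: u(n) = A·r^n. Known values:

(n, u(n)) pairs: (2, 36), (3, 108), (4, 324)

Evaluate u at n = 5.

972

Consecutive ratio: 108/36 = 3, and 324/108 = 3, so r = 3.
Then A·3^2 = 36 gives A = 4, and u(n) = 4·3^n.
u(5) = 4·3^5 = 972.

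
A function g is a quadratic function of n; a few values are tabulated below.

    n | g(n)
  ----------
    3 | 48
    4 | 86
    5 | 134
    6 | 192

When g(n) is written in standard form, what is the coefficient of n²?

First differences: 38, 48, 58. Second differences: 10, 10.
Level-2 differences are constant, so g has degree 2.
Fitting a degree-2 polynomial gives g(n) = 5n² + 3n - 6.
The coefficient of n² is 5.

5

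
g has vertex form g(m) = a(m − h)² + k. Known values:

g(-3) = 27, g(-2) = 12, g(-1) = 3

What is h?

0

First differences -15, -9; second difference 6 = 2a, so a = 3.
Expanding, the m-coefficient is −2ah = -6h; matching it to the data gives h = 0, and then k = 0.
So g(m) = 3(m + 0)² + 0.
Hence h = 0.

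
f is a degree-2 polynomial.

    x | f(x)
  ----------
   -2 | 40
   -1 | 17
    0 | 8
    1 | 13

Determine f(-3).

Write f(x) = ax² + bx + c; the 4 given values yield a linear system in the 3 coefficients.
Solving, f(x) = 7x² - 2x + 8.
Then f(-3) = 77.

77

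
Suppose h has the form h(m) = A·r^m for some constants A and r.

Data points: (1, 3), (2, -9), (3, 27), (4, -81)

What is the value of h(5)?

Consecutive ratio: -9/3 = -3, and 27/(-9) = -3, so r = -3.
Then A·(-3)^1 = 3 gives A = -1, and h(m) = -1·(-3)^m.
h(5) = -1·(-3)^5 = 243.

243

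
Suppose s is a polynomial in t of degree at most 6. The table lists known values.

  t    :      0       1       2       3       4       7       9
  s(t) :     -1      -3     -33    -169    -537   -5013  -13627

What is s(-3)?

-103

Write s(t) = at^6 + bt^5 + ct^4 + dt³ + et² + pt + q; the 7 given values yield a linear system in the 7 coefficients.
Solving, the top 2 coefficients vanish, and s(t) = -2t^4 - t³ + 3t² - 2t - 1.
Then s(-3) = -103.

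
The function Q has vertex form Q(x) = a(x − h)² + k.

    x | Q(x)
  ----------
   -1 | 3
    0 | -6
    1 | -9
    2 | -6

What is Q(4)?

18

First differences -9, -3, 3; second difference 6 = 2a, so a = 3.
Expanding, the x-coefficient is −2ah = -6h; matching it to the data gives h = 1, and then k = -9.
So Q(x) = 3(x − 1)² − 9.
Q(4) = 3·3² − 9 = 18.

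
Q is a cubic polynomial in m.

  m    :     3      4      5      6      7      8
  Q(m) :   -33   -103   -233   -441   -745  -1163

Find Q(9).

-1713

Write Q(m) = am³ + bm² + cm + d; the 6 given values yield a linear system in the 4 coefficients.
Solving, Q(m) = -3m³ + 6m² - m - 3.
Then Q(9) = -1713.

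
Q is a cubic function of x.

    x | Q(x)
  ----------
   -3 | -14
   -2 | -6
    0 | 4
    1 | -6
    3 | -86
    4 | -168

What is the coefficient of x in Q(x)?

Write Q(x) = ax³ + bx² + cx + d; the 6 given values yield a linear system in the 4 coefficients.
Solving, Q(x) = -x³ - 6x² - 3x + 4.
The coefficient of x is -3.

-3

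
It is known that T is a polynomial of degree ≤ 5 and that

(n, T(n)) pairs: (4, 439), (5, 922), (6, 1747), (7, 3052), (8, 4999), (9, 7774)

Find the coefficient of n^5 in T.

First differences: 483, 825, 1305, 1947, 2775. Second differences: 342, 480, 642, 828. Third differences: 138, 162, 186. Fourth differences: 24, 24.
Level-4 differences are constant, so T has degree 4.
Fitting a degree-4 polynomial gives T(n) = n^4 + n³ + 5n² + 8n + 7.
The coefficient of n^5 is 0.

0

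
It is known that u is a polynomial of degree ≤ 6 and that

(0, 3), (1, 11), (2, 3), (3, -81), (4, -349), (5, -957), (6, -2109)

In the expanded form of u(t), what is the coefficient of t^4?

-2

First differences: 8, -8, -84, -268, -608, -1152. Second differences: -16, -76, -184, -340, -544. Third differences: -60, -108, -156, -204. Fourth differences: -48, -48, -48.
Level-4 differences are constant, so u has degree 4.
Fitting a degree-4 polynomial gives u(t) = -2t^4 + 2t³ + 8t + 3.
The coefficient of t^4 is -2.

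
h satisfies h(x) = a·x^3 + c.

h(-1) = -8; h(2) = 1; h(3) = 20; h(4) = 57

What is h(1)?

From h(-1) = -8 and h(2) = 1: -1a + c = -8 and 8a + c = 1.
Subtracting: 9a = 9, so a = 1; then c = -8 − 1·(-1) = -7.
So h(x) = 1x³ − 7, and h(1) = -6.

-6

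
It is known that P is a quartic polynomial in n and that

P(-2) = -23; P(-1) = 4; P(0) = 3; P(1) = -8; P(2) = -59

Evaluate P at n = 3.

Write P(n) = an^4 + bn³ + cn² + dn + e; the 5 given values yield a linear system in the 5 coefficients.
Solving, P(n) = -2n^4 - n³ - 3n² - 5n + 3.
Then P(3) = -228.

-228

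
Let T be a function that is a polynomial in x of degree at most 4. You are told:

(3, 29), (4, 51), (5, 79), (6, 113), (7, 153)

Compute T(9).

251

First differences: 22, 28, 34, 40. Second differences: 6, 6, 6.
Level-2 differences are constant, so T has degree 2.
Fitting a degree-2 polynomial gives T(x) = 3x² + x - 1.
Then T(9) = 251.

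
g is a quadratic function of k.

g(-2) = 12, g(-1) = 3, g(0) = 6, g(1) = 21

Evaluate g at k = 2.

First differences: -9, 3, 15. Second differences: 12, 12.
Level-2 differences are constant, so g has degree 2.
Extending the table by one column gives the next first difference 27, so g(2) = 21 + 27 = 48.

48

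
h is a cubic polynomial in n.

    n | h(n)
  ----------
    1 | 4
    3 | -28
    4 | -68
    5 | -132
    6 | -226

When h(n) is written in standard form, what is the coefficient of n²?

Write h(n) = an³ + bn² + cn + d; the 5 given values yield a linear system in the 4 coefficients.
Solving, h(n) = -n³ - 3n + 8.
The coefficient of n² is 0.

0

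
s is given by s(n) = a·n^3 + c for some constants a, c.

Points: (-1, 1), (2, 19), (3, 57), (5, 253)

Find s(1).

5

From s(-1) = 1 and s(2) = 19: -1a + c = 1 and 8a + c = 19.
Subtracting: 9a = 18, so a = 2; then c = 1 − 2·(-1) = 3.
So s(n) = 2n³ + 3, and s(1) = 5.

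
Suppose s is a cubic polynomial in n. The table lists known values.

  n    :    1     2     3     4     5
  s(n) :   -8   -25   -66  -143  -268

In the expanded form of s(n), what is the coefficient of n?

-3

First differences: -17, -41, -77, -125. Second differences: -24, -36, -48. Third differences: -12, -12.
Level-3 differences are constant, so s has degree 3.
Fitting a degree-3 polynomial gives s(n) = -2n³ - 3n - 3.
The coefficient of n is -3.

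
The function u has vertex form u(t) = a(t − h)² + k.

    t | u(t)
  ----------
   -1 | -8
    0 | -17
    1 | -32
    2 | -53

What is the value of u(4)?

First differences -9, -15, -21; second difference -6 = 2a, so a = -3.
Expanding, the t-coefficient is −2ah = 6h; matching it to the data gives h = -2, and then k = -5.
So u(t) = -3(t + 2)² − 5.
u(4) = -3·6² − 5 = -113.

-113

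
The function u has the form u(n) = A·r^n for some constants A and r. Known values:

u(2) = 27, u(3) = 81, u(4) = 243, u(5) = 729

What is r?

Consecutive ratio: 81/27 = 3, and 243/81 = 3, so r = 3.
Then A·3^2 = 27 gives A = 3, and u(n) = 3·3^n.

3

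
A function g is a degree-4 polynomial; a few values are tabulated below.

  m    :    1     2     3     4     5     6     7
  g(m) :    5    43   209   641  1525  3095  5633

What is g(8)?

9469

First differences: 38, 166, 432, 884, 1570, 2538. Second differences: 128, 266, 452, 686, 968. Third differences: 138, 186, 234, 282. Fourth differences: 48, 48, 48.
Level-4 differences are constant, so g has degree 4.
Fitting a degree-4 polynomial gives g(m) = 2m^4 + 3m³ - 4m² - m + 5.
Then g(8) = 9469.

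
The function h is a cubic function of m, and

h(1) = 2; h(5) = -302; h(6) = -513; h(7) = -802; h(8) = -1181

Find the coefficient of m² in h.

-3

Write h(m) = am³ + bm² + cm + d; the 5 given values yield a linear system in the 4 coefficients.
Solving, h(m) = -2m³ - 3m² + 4m + 3.
The coefficient of m² is -3.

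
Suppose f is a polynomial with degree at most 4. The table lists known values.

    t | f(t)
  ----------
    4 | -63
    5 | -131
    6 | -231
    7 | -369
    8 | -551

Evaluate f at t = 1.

Write f(t) = at^4 + bt³ + ct² + dt + e; the 5 given values yield a linear system in the 5 coefficients.
Solving, the leading coefficient vanishes, and f(t) = -t³ - t² + 2t + 9.
Then f(1) = 9.

9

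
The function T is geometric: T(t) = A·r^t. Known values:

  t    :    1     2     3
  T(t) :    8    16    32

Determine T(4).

64

Consecutive ratio: 16/8 = 2, and 32/16 = 2, so r = 2.
Then A·2^1 = 8 gives A = 4, and T(t) = 4·2^t.
T(4) = 4·2^4 = 64.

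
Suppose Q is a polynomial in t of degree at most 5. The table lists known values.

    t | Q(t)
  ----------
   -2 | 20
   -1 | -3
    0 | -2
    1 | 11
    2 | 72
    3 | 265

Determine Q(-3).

Write Q(t) = at^5 + bt^4 + ct³ + dt² + et + p; the 6 given values yield a linear system in the 6 coefficients.
Solving, the leading coefficient vanishes, and Q(t) = 2t^4 + 2t³ + 4t² + 5t - 2.
Then Q(-3) = 127.

127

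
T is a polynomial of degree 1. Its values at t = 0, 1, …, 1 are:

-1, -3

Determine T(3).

-7

Write T(t) = at + b; the 2 given values yield a linear system in the 2 coefficients.
Solving, T(t) = -2t - 1.
Then T(3) = -7.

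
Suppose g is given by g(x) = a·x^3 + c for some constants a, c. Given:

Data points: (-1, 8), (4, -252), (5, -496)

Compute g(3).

-104

From g(-1) = 8 and g(4) = -252: -1a + c = 8 and 64a + c = -252.
Subtracting: 65a = -260, so a = -4; then c = 8 − (-4)·(-1) = 4.
So g(x) = -4x³ + 4, and g(3) = -104.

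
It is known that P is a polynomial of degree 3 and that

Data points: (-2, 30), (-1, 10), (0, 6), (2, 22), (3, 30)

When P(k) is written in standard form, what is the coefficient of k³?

-1

Write P(k) = ak³ + bk² + ck + d; the 5 given values yield a linear system in the 4 coefficients.
Solving, P(k) = -k³ + 5k² + 2k + 6.
The coefficient of k³ is -1.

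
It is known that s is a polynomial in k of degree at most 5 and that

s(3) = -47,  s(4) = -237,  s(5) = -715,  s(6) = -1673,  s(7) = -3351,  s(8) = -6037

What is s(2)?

-1

Write s(k) = ak^5 + bk^4 + ck³ + dk² + ek + p; the 6 given values yield a linear system in the 6 coefficients.
Solving, the leading coefficient vanishes, and s(k) = -2k^4 + 4k³ + 2k² - 2k - 5.
Then s(2) = -1.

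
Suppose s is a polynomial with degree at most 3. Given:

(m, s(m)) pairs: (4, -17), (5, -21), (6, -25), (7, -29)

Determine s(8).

Write s(m) = am³ + bm² + cm + d; the 4 given values yield a linear system in the 4 coefficients.
Solving, the top 2 coefficients vanish, and s(m) = -4m - 1.
Then s(8) = -33.

-33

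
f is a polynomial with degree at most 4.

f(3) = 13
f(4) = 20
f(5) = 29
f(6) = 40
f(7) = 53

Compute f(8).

First differences: 7, 9, 11, 13. Second differences: 2, 2, 2.
Level-2 differences are constant, so f has degree 2.
Extending the table by one column gives the next first difference 15, so f(8) = 53 + 15 = 68.

68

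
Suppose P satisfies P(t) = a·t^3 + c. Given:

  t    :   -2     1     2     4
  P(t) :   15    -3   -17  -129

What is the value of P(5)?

-251

From P(-2) = 15 and P(1) = -3: -8a + c = 15 and 1a + c = -3.
Subtracting: 9a = -18, so a = -2; then c = 15 − (-2)·(-8) = -1.
So P(t) = -2t³ − 1, and P(5) = -251.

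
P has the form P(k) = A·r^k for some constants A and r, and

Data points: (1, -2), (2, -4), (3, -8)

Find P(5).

Consecutive ratio: -4/(-2) = 2, and -8/(-4) = 2, so r = 2.
Then A·2^1 = -2 gives A = -1, and P(k) = -1·2^k.
P(5) = -1·2^5 = -32.

-32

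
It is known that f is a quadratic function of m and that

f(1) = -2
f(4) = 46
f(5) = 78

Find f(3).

Write f(m) = am² + bm + c; the 3 given values yield a linear system in the 3 coefficients.
Solving, f(m) = 4m² - 4m - 2.
Then f(3) = 22.

22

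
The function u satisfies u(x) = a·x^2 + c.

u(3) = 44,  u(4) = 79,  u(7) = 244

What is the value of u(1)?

4

From u(3) = 44 and u(4) = 79: 9a + c = 44 and 16a + c = 79.
Subtracting: 7a = 35, so a = 5; then c = 44 − 5·9 = -1.
So u(x) = 5x² − 1, and u(1) = 4.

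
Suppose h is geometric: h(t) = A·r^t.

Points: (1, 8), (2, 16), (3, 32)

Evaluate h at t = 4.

64

Consecutive ratio: 16/8 = 2, and 32/16 = 2, so r = 2.
Then A·2^1 = 8 gives A = 4, and h(t) = 4·2^t.
h(4) = 4·2^4 = 64.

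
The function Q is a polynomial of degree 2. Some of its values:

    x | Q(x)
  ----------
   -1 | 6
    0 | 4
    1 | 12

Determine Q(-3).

Write Q(x) = ax² + bx + c; the 3 given values yield a linear system in the 3 coefficients.
Solving, Q(x) = 5x² + 3x + 4.
Then Q(-3) = 40.

40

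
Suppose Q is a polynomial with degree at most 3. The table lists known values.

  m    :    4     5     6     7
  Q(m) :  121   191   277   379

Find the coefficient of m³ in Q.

0

Write Q(m) = am³ + bm² + cm + d; the 4 given values yield a linear system in the 4 coefficients.
Solving, the leading coefficient vanishes, and Q(m) = 8m² - 2m + 1.
The coefficient of m³ is 0.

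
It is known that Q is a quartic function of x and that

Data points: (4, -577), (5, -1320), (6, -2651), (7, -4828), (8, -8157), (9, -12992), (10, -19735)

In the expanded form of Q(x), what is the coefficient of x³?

1

First differences: -743, -1331, -2177, -3329, -4835, -6743. Second differences: -588, -846, -1152, -1506, -1908. Third differences: -258, -306, -354, -402. Fourth differences: -48, -48, -48.
Level-4 differences are constant, so Q has degree 4.
Fitting a degree-4 polynomial gives Q(x) = -2x^4 + x³ - 7x² - 3x - 5.
The coefficient of x³ is 1.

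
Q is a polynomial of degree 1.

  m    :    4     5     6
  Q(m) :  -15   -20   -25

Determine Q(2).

-5

Write Q(m) = am + b; the 3 given values yield a linear system in the 2 coefficients.
Solving, Q(m) = -5m + 5.
Then Q(2) = -5.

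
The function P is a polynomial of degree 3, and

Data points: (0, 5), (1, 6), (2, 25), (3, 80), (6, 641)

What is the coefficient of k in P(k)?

-2

Write P(k) = ak³ + bk² + ck + d; the 5 given values yield a linear system in the 4 coefficients.
Solving, P(k) = 3k³ - 2k + 5.
The coefficient of k is -2.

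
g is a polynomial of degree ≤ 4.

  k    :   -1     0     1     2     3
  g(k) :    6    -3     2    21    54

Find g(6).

237

First differences: -9, 5, 19, 33. Second differences: 14, 14, 14.
Level-2 differences are constant, so g has degree 2.
Fitting a degree-2 polynomial gives g(k) = 7k² - 2k - 3.
Then g(6) = 237.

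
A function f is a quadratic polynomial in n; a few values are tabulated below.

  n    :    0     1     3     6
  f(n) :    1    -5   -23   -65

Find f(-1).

Write f(n) = an² + bn + c; the 4 given values yield a linear system in the 3 coefficients.
Solving, f(n) = -n² - 5n + 1.
Then f(-1) = 5.

5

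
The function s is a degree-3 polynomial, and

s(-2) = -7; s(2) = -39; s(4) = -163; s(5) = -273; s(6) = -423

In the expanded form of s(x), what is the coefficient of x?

-4

Write s(x) = ax³ + bx² + cx + d; the 5 given values yield a linear system in the 4 coefficients.
Solving, s(x) = -x³ - 5x² - 4x - 3.
The coefficient of x is -4.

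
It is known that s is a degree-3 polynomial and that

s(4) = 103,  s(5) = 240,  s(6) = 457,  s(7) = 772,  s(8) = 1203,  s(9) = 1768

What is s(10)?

First differences: 137, 217, 315, 431, 565. Second differences: 80, 98, 116, 134. Third differences: 18, 18, 18.
Level-3 differences are constant, so s has degree 3.
Fitting a degree-3 polynomial gives s(m) = 3m³ - 5m² - m - 5.
Then s(10) = 2485.

2485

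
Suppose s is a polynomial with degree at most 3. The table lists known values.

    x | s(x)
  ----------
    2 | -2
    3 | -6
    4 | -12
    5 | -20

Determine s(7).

-42

Write s(x) = ax³ + bx² + cx + d; the 4 given values yield a linear system in the 4 coefficients.
Solving, the leading coefficient vanishes, and s(x) = -x² + x.
Then s(7) = -42.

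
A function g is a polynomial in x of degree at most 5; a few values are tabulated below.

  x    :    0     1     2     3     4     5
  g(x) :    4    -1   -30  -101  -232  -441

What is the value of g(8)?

-1716

First differences: -5, -29, -71, -131, -209. Second differences: -24, -42, -60, -78. Third differences: -18, -18, -18.
Level-3 differences are constant, so g has degree 3.
Fitting a degree-3 polynomial gives g(x) = -3x³ - 3x² + x + 4.
Then g(8) = -1716.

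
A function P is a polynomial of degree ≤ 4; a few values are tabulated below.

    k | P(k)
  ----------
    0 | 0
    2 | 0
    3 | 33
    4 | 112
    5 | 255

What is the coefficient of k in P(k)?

-4

Write P(k) = ak^4 + bk³ + ck² + dk + e; the 5 given values yield a linear system in the 5 coefficients.
Solving, the leading coefficient vanishes, and P(k) = 3k³ - 4k² - 4k.
The coefficient of k is -4.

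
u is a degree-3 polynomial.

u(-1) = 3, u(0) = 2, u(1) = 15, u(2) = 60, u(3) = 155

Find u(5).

567

First differences: -1, 13, 45, 95. Second differences: 14, 32, 50. Third differences: 18, 18.
Level-3 differences are constant, so u has degree 3.
Fitting a degree-3 polynomial gives u(m) = 3m³ + 7m² + 3m + 2.
Then u(5) = 567.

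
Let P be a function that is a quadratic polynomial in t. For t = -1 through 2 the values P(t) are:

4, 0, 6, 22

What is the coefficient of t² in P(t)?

Write P(t) = at² + bt + c; the 4 given values yield a linear system in the 3 coefficients.
Solving, P(t) = 5t² + t.
The coefficient of t² is 5.

5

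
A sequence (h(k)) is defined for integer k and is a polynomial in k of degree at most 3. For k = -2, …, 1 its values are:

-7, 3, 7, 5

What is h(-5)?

First differences: 10, 4, -2. Second differences: -6, -6.
Level-2 differences are constant, so h has degree 2.
Fitting a degree-2 polynomial gives h(k) = -3k² + k + 7.
Then h(-5) = -73.

-73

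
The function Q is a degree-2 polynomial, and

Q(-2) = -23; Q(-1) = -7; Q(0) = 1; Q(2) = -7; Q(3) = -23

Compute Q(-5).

-119

Write Q(t) = at² + bt + c; the 5 given values yield a linear system in the 3 coefficients.
Solving, Q(t) = -4t² + 4t + 1.
Then Q(-5) = -119.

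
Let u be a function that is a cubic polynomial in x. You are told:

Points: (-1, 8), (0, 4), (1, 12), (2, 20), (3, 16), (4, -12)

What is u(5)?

-76

Write u(x) = ax³ + bx² + cx + d; the 6 given values yield a linear system in the 4 coefficients.
Solving, u(x) = -2x³ + 6x² + 4x + 4.
Then u(5) = -76.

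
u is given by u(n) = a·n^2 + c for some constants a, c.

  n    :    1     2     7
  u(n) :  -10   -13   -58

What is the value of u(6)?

-45

From u(1) = -10 and u(2) = -13: 1a + c = -10 and 4a + c = -13.
Subtracting: 3a = -3, so a = -1; then c = -10 − (-1)·1 = -9.
So u(n) = -1n² − 9, and u(6) = -45.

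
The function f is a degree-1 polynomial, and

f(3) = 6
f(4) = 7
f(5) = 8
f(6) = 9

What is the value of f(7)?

10

First differences: 1, 1, 1.
Level-1 differences are constant, so f has degree 1.
Extending the table by one column gives the next first difference 1, so f(7) = 9 + 1 = 10.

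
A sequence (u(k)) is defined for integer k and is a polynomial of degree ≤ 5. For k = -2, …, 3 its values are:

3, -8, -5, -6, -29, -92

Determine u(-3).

46

Write u(k) = ak^5 + bk^4 + ck³ + dk² + ek + p; the 6 given values yield a linear system in the 6 coefficients.
Solving, the top 2 coefficients vanish, and u(k) = -3k³ - 2k² + 4k - 5.
Then u(-3) = 46.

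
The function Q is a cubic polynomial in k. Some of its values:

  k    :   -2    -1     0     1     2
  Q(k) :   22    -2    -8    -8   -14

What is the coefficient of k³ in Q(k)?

Write Q(k) = ak³ + bk² + ck + d; the 5 given values yield a linear system in the 4 coefficients.
Solving, Q(k) = -2k³ + 3k² - k - 8.
The coefficient of k³ is -2.

-2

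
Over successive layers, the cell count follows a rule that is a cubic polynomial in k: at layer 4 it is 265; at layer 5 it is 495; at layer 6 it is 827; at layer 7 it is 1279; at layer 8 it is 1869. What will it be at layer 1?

7

Write the value at k as u(k).
Write u(k) = ak³ + bk² + ck + d; the 5 given values yield a linear system in the 4 coefficients.
Solving, u(k) = 3k³ + 6k² - 7k + 5.
Then u(1) = 7.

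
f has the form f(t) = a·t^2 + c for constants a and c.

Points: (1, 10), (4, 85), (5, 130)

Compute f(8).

325

From f(1) = 10 and f(4) = 85: 1a + c = 10 and 16a + c = 85.
Subtracting: 15a = 75, so a = 5; then c = 10 − 5·1 = 5.
So f(t) = 5t² + 5, and f(8) = 325.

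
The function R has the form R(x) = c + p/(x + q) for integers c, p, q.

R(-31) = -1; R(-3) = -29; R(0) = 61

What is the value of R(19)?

(R(x) − c)(x + q) = p for each data point; the three points give a linear system in c and q, then p follows.
Solving: c = 1, q = 1, p = 60, so R(x) = 1 + 60/(x + 1).
Then R(19) = 1 + 60/20 = 4.

4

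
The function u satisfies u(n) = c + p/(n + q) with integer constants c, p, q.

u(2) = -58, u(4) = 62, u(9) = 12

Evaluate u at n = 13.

(u(n) − c)(n + q) = p for each data point; the three points give a linear system in c and q, then p follows.
Solving: c = 2, q = -3, p = 60, so u(n) = 2 + 60/(n − 3).
Then u(13) = 2 + 60/10 = 8.

8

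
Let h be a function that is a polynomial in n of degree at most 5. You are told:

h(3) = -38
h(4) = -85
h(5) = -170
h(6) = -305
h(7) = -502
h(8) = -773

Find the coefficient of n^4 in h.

First differences: -47, -85, -135, -197, -271. Second differences: -38, -50, -62, -74. Third differences: -12, -12, -12.
Level-3 differences are constant, so h has degree 3.
Fitting a degree-3 polynomial gives h(n) = -2n³ + 5n² - 8n - 5.
The coefficient of n^4 is 0.

0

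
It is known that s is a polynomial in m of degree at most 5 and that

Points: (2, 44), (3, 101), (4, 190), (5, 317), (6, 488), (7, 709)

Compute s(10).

First differences: 57, 89, 127, 171, 221. Second differences: 32, 38, 44, 50. Third differences: 6, 6, 6.
Level-3 differences are constant, so s has degree 3.
Fitting a degree-3 polynomial gives s(m) = m³ + 7m² + 3m + 2.
Then s(10) = 1732.

1732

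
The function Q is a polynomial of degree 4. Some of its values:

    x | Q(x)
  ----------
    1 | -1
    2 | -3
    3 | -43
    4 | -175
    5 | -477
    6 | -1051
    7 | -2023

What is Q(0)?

Write Q(x) = ax^4 + bx³ + cx² + dx + e; the 7 given values yield a linear system in the 5 coefficients.
Solving, Q(x) = -x^4 + x³ + 6x - 7.
The constant term is Q(0) = -7.

-7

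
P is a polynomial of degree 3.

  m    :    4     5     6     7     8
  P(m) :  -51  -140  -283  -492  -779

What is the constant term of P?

5

First differences: -89, -143, -209, -287. Second differences: -54, -66, -78. Third differences: -12, -12.
Level-3 differences are constant, so P has degree 3.
Fitting a degree-3 polynomial gives P(m) = -2m³ + 3m² + 6m + 5.
The constant term is P(0) = 5.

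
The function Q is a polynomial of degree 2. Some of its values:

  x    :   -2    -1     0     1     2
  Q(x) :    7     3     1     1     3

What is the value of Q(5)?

First differences: -4, -2, 0, 2. Second differences: 2, 2, 2.
Level-2 differences are constant, so Q has degree 2.
Fitting a degree-2 polynomial gives Q(x) = x² - x + 1.
Then Q(5) = 21.

21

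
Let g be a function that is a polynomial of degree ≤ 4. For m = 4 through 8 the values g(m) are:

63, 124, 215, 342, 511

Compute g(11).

1330

First differences: 61, 91, 127, 169. Second differences: 30, 36, 42. Third differences: 6, 6.
Level-3 differences are constant, so g has degree 3.
Fitting a degree-3 polynomial gives g(m) = m³ - 1.
Then g(11) = 1330.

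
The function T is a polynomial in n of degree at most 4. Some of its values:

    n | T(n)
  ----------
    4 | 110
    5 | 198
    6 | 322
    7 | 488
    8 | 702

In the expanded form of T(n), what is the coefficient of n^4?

First differences: 88, 124, 166, 214. Second differences: 36, 42, 48. Third differences: 6, 6.
Level-3 differences are constant, so T has degree 3.
Fitting a degree-3 polynomial gives T(n) = n³ + 3n² - 2.
The coefficient of n^4 is 0.

0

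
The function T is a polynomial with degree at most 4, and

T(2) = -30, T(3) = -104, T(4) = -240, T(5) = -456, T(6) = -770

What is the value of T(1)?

0

First differences: -74, -136, -216, -314. Second differences: -62, -80, -98. Third differences: -18, -18.
Level-3 differences are constant, so T has degree 3.
Fitting a degree-3 polynomial gives T(m) = -3m³ - 4m² + 3m + 4.
Then T(1) = 0.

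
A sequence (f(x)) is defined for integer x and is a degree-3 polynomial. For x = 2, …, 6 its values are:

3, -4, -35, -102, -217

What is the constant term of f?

-7

Write f(x) = ax³ + bx² + cx + d; the 5 given values yield a linear system in the 4 coefficients.
Solving, f(x) = -2x³ + 6x² + x - 7.
The constant term is f(0) = -7.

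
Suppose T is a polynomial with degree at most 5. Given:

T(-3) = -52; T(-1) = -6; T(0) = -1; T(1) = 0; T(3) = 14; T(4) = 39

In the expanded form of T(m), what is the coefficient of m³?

Write T(m) = am^5 + bm^4 + cm³ + dm² + em + p; the 6 given values yield a linear system in the 6 coefficients.
Solving, the top 2 coefficients vanish, and T(m) = m³ - 2m² + 2m - 1.
The coefficient of m³ is 1.

1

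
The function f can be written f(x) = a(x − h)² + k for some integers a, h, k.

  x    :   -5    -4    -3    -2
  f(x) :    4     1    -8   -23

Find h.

First differences -3, -9, -15; second difference -6 = 2a, so a = -3.
Expanding, the x-coefficient is −2ah = 6h; matching it to the data gives h = -5, and then k = 4.
So f(x) = -3(x + 5)² + 4.
Hence h = -5.

-5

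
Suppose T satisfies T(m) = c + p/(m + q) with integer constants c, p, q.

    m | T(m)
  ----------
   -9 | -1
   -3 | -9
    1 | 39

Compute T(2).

(T(m) − c)(m + q) = p for each data point; the three points give a linear system in c and q, then p follows.
Solving: c = 3, q = 0, p = 36, so T(m) = 3 + 36/(m + 0).
Then T(2) = 3 + 36/2 = 21.

21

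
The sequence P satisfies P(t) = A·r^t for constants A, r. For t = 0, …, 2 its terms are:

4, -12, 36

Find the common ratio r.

-3

Consecutive ratio: -12/4 = -3, and 36/(-12) = -3, so r = -3.
Then A·(-3)^0 = 4 gives A = 4, and P(t) = 4·(-3)^t.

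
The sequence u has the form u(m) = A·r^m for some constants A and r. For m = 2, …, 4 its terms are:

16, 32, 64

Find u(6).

256

Consecutive ratio: 32/16 = 2, and 64/32 = 2, so r = 2.
Then A·2^2 = 16 gives A = 4, and u(m) = 4·2^m.
u(6) = 4·2^6 = 256.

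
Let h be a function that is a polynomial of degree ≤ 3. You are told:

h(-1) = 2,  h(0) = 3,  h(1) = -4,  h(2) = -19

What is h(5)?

-112

Write h(t) = at³ + bt² + ct + d; the 4 given values yield a linear system in the 4 coefficients.
Solving, the leading coefficient vanishes, and h(t) = -4t² - 3t + 3.
Then h(5) = -112.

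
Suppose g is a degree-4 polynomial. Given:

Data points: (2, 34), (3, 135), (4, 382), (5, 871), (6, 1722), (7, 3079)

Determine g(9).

8007

Write g(n) = an^4 + bn³ + cn² + dn + e; the 6 given values yield a linear system in the 5 coefficients.
Solving, g(n) = n^4 + 2n³ - 2n + 6.
Then g(9) = 8007.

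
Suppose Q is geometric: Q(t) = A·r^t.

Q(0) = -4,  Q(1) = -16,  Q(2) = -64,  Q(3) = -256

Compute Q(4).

-1024

Consecutive ratio: -16/(-4) = 4, and -64/(-16) = 4, so r = 4.
Then A·4^0 = -4 gives A = -4, and Q(t) = -4·4^t.
Q(4) = -4·4^4 = -1024.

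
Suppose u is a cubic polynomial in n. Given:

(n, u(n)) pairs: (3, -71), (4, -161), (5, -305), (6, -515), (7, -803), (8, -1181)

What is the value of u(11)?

-2975

First differences: -90, -144, -210, -288, -378. Second differences: -54, -66, -78, -90. Third differences: -12, -12, -12.
Level-3 differences are constant, so u has degree 3.
Fitting a degree-3 polynomial gives u(n) = -2n³ - 3n² + 5n - 5.
Then u(11) = -2975.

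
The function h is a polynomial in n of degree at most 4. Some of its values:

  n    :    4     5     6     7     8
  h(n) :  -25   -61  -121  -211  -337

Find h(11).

-991

First differences: -36, -60, -90, -126. Second differences: -24, -30, -36. Third differences: -6, -6.
Level-3 differences are constant, so h has degree 3.
Fitting a degree-3 polynomial gives h(n) = -n³ + 3n² - 2n - 1.
Then h(11) = -991.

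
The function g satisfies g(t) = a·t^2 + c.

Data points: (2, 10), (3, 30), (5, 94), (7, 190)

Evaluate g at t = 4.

From g(2) = 10 and g(3) = 30: 4a + c = 10 and 9a + c = 30.
Subtracting: 5a = 20, so a = 4; then c = 10 − 4·4 = -6.
So g(t) = 4t² − 6, and g(4) = 58.

58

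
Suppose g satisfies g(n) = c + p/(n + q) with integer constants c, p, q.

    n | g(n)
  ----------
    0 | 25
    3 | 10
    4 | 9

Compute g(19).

6

(g(n) − c)(n + q) = p for each data point; the three points give a linear system in c and q, then p follows.
Solving: c = 5, q = 1, p = 20, so g(n) = 5 + 20/(n + 1).
Then g(19) = 5 + 20/20 = 6.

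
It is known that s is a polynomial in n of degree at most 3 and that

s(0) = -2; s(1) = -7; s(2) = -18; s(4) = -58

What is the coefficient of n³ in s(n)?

0

Write s(n) = an³ + bn² + cn + d; the 4 given values yield a linear system in the 4 coefficients.
Solving, the leading coefficient vanishes, and s(n) = -3n² - 2n - 2.
The coefficient of n³ is 0.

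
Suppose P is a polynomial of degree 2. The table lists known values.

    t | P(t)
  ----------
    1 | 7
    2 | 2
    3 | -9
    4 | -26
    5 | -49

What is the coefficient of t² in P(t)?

-3

Write P(t) = at² + bt + c; the 5 given values yield a linear system in the 3 coefficients.
Solving, P(t) = -3t² + 4t + 6.
The coefficient of t² is -3.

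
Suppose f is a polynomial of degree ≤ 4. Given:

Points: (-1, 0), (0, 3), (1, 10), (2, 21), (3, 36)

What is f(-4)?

15

Write f(t) = at^4 + bt³ + ct² + dt + e; the 5 given values yield a linear system in the 5 coefficients.
Solving, the top 2 coefficients vanish, and f(t) = 2t² + 5t + 3.
Then f(-4) = 15.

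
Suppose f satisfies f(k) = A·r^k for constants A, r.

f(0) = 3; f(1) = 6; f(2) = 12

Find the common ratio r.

Consecutive ratio: 6/3 = 2, and 12/6 = 2, so r = 2.
Then A·2^0 = 3 gives A = 3, and f(k) = 3·2^k.

2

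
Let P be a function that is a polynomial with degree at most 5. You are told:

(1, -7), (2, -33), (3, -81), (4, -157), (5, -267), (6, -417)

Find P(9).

-1167

Write P(t) = at^5 + bt^4 + ct³ + dt² + et + p; the 6 given values yield a linear system in the 6 coefficients.
Solving, the top 2 coefficients vanish, and P(t) = -t³ - 5t² - 4t + 3.
Then P(9) = -1167.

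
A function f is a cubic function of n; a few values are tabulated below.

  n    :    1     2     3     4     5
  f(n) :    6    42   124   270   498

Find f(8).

Write f(n) = an³ + bn² + cn + d; the 5 given values yield a linear system in the 4 coefficients.
Solving, f(n) = 3n³ + 5n² - 2.
Then f(8) = 1854.

1854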